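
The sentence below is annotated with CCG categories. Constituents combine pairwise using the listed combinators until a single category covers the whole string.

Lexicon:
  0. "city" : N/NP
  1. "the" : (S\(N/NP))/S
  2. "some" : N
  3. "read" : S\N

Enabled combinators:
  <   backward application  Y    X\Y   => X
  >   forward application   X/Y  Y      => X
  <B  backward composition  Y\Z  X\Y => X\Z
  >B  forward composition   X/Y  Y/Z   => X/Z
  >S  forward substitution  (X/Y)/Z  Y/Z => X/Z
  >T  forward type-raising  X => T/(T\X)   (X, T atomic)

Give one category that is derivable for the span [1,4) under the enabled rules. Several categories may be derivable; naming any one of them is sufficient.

[0,4] S   <
  [0,1] "city" : N/NP
  [1,4] S\(N/NP)   >
    [1,2] "the" : (S\(N/NP))/S
    [2,4] S   <
      [2,3] "some" : N
      [3,4] "read" : S\N

S\(N/NP)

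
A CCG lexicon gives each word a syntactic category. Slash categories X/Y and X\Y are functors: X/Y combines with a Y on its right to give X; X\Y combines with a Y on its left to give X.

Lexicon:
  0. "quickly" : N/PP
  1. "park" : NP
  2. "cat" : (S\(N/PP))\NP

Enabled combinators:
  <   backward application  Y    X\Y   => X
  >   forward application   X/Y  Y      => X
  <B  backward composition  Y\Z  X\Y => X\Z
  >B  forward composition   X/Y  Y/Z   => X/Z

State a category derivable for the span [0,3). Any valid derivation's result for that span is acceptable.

[0,3] S   <
  [0,1] "quickly" : N/PP
  [1,3] S\(N/PP)   <
    [1,2] "park" : NP
    [2,3] "cat" : (S\(N/PP))\NP

S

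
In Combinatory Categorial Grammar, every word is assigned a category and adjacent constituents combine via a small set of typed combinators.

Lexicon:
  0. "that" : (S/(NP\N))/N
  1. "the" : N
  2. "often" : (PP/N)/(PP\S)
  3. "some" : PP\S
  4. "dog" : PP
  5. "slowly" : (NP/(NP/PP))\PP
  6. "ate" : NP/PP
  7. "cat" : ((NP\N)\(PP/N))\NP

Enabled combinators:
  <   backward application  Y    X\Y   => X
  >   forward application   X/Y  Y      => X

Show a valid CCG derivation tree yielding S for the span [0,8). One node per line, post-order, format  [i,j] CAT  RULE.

[0,8] S   >
  [0,2] S/(NP\N)   >
    [0,1] "that" : (S/(NP\N))/N
    [1,2] "the" : N
  [2,8] NP\N   <
    [2,4] PP/N   >
      [2,3] "often" : (PP/N)/(PP\S)
      [3,4] "some" : PP\S
    [4,8] (NP\N)\(PP/N)   <
      [4,7] NP   >
        [4,6] NP/(NP/PP)   <
          [4,5] "dog" : PP
          [5,6] "slowly" : (NP/(NP/PP))\PP
        [6,7] "ate" : NP/PP
      [7,8] "cat" : ((NP\N)\(PP/N))\NP

[0,1] (S/(NP\N))/N  lex  "that"
[1,2] N  lex  "the"
[0,2] S/(NP\N)  >  k=1
[2,3] (PP/N)/(PP\S)  lex  "often"
[3,4] PP\S  lex  "some"
[2,4] PP/N  >  k=3
[4,5] PP  lex  "dog"
[5,6] (NP/(NP/PP))\PP  lex  "slowly"
[4,6] NP/(NP/PP)  <  k=5
[6,7] NP/PP  lex  "ate"
[4,7] NP  >  k=6
[7,8] ((NP\N)\(PP/N))\NP  lex  "cat"
[4,8] (NP\N)\(PP/N)  <  k=7
[2,8] NP\N  <  k=4
[0,8] S  >  k=2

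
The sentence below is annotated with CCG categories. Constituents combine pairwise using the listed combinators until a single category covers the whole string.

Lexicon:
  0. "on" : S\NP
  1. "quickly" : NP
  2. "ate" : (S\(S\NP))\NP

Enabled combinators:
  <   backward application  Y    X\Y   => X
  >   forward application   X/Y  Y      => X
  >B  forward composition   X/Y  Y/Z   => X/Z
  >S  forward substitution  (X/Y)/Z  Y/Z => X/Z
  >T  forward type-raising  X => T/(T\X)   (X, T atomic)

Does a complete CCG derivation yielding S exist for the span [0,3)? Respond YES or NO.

YES

[0,3] S   <
  [0,1] "on" : S\NP
  [1,3] S\(S\NP)   <
    [1,2] "quickly" : NP
    [2,3] "ate" : (S\(S\NP))\NP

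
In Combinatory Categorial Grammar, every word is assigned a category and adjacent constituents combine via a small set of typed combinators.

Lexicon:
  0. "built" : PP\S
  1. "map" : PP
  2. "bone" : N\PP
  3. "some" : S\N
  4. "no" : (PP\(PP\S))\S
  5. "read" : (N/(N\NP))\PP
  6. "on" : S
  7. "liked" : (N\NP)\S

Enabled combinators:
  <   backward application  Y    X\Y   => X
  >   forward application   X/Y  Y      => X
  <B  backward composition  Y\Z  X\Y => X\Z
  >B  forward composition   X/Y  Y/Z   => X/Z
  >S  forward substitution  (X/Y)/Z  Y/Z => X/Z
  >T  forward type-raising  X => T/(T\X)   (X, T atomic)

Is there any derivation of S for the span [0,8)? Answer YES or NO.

NO

PP\S PP N\PP S\N (PP\(PP\S))\S (N/(N\NP))\PP S (N\NP)\S
CKY chart[0,8] = {N, N/(N\N), NP/(NP\N), PP/(PP\N), S/(S\N)}; S ∉ chart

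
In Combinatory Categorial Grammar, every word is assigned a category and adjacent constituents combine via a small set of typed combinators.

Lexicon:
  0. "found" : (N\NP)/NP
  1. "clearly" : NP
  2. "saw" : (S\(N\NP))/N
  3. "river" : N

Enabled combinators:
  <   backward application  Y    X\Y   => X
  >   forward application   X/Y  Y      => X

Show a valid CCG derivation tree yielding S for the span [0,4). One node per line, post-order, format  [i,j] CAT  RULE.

[0,1] (N\NP)/NP  lex  "found"
[1,2] NP  lex  "clearly"
[0,2] N\NP  >  k=1
[2,3] (S\(N\NP))/N  lex  "saw"
[3,4] N  lex  "river"
[2,4] S\(N\NP)  >  k=3
[0,4] S  <  k=2

[0,4] S   <
  [0,2] N\NP   >
    [0,1] "found" : (N\NP)/NP
    [1,2] "clearly" : NP
  [2,4] S\(N\NP)   >
    [2,3] "saw" : (S\(N\NP))/N
    [3,4] "river" : N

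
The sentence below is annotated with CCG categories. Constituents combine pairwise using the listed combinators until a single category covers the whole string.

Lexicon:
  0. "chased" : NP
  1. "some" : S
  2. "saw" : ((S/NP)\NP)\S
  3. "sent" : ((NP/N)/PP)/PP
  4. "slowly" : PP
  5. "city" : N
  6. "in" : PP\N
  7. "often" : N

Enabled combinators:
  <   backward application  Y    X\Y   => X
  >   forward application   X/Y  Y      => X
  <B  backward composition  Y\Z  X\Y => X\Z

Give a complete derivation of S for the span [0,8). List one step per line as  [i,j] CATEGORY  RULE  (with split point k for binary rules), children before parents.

[0,1] NP  lex  "chased"
[1,2] S  lex  "some"
[2,3] ((S/NP)\NP)\S  lex  "saw"
[1,3] (S/NP)\NP  <  k=2
[0,3] S/NP  <  k=1
[3,4] ((NP/N)/PP)/PP  lex  "sent"
[4,5] PP  lex  "slowly"
[3,5] (NP/N)/PP  >  k=4
[5,6] N  lex  "city"
[6,7] PP\N  lex  "in"
[5,7] PP  <  k=6
[3,7] NP/N  >  k=5
[7,8] N  lex  "often"
[3,8] NP  >  k=7
[0,8] S  >  k=3

[0,8] S   >
  [0,3] S/NP   <
    [0,1] "chased" : NP
    [1,3] (S/NP)\NP   <
      [1,2] "some" : S
      [2,3] "saw" : ((S/NP)\NP)\S
  [3,8] NP   >
    [3,7] NP/N   >
      [3,5] (NP/N)/PP   >
        [3,4] "sent" : ((NP/N)/PP)/PP
        [4,5] "slowly" : PP
      [5,7] PP   <
        [5,6] "city" : N
        [6,7] "in" : PP\N
    [7,8] "often" : N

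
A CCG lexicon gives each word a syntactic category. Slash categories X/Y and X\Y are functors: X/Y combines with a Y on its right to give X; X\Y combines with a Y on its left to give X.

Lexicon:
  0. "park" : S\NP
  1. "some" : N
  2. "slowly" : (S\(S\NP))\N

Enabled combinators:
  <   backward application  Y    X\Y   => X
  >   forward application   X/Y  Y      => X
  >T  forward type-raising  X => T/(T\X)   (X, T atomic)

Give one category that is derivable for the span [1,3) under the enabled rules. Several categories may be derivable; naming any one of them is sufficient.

[0,3] S   <
  [0,1] "park" : S\NP
  [1,3] S\(S\NP)   <
    [1,2] "some" : N
    [2,3] "slowly" : (S\(S\NP))\N

S\(S\NP)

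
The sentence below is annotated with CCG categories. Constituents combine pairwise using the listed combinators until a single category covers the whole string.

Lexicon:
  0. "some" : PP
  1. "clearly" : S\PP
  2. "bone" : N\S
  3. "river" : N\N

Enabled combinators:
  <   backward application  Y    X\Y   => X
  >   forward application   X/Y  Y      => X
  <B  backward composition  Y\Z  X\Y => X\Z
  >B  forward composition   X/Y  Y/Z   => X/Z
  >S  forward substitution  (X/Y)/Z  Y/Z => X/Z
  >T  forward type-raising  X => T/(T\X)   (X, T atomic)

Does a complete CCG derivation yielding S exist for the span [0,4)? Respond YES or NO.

PP S\PP N\S N\N
CKY chart[0,4] = {N, N/(N\N), NP/(NP\N), PP/(PP\N), S/(S\N)}; S ∉ chart

NO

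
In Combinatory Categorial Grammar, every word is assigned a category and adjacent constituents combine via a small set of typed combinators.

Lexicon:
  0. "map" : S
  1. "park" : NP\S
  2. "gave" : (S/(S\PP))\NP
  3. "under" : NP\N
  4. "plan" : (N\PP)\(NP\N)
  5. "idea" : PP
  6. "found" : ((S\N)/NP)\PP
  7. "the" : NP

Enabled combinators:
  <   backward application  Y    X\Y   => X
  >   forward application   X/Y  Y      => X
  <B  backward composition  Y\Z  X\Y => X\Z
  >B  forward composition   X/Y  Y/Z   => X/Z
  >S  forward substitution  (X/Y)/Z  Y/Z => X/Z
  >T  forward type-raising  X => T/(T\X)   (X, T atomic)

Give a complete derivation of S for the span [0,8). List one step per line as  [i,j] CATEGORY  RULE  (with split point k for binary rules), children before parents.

[0,8] S   >
  [0,3] S/(S\PP)   <
    [0,2] NP   <
      [0,1] "map" : S
      [1,2] "park" : NP\S
    [2,3] "gave" : (S/(S\PP))\NP
  [3,8] S\PP   <B
    [3,5] N\PP   <
      [3,4] "under" : NP\N
      [4,5] "plan" : (N\PP)\(NP\N)
    [5,8] S\N   >
      [5,7] (S\N)/NP   <
        [5,6] "idea" : PP
        [6,7] "found" : ((S\N)/NP)\PP
      [7,8] "the" : NP

[0,1] S  lex  "map"
[1,2] NP\S  lex  "park"
[0,2] NP  <  k=1
[2,3] (S/(S\PP))\NP  lex  "gave"
[0,3] S/(S\PP)  <  k=2
[3,4] NP\N  lex  "under"
[4,5] (N\PP)\(NP\N)  lex  "plan"
[3,5] N\PP  <  k=4
[5,6] PP  lex  "idea"
[6,7] ((S\N)/NP)\PP  lex  "found"
[5,7] (S\N)/NP  <  k=6
[7,8] NP  lex  "the"
[5,8] S\N  >  k=7
[3,8] S\PP  <B  k=5
[0,8] S  >  k=3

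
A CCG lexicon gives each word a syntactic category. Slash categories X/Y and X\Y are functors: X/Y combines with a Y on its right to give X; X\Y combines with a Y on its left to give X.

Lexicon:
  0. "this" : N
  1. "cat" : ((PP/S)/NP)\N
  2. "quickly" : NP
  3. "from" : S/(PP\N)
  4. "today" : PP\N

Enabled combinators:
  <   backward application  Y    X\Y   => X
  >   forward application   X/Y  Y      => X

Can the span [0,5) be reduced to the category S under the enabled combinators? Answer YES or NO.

NO

N ((PP/S)/NP)\N NP S/(PP\N) PP\N
CKY chart[0,5] = {PP}; S ∉ chart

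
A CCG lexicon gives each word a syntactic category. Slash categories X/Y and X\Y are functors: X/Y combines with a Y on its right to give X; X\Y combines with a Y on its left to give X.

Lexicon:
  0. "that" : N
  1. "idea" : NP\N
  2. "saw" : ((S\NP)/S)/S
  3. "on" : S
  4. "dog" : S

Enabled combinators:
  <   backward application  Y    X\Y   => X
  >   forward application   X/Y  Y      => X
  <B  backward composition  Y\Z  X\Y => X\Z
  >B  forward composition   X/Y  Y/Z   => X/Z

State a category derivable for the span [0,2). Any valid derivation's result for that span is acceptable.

NP

[0,5] S   <
  [0,2] NP   <
    [0,1] "that" : N
    [1,2] "idea" : NP\N
  [2,5] S\NP   >
    [2,4] (S\NP)/S   >
      [2,3] "saw" : ((S\NP)/S)/S
      [3,4] "on" : S
    [4,5] "dog" : S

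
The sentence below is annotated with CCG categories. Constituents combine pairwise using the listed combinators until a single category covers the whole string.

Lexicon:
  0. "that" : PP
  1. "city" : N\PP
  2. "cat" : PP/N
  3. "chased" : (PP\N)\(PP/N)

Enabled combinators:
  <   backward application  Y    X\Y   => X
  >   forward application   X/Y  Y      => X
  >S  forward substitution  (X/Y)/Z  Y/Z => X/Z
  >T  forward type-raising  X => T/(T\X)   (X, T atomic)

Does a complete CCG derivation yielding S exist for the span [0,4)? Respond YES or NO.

NO

PP N\PP PP/N (PP\N)\(PP/N)
CKY chart[0,4] = {N/(N\PP), NP/(NP\PP), PP, PP/(PP\PP), S/(S\PP)}; S ∉ chart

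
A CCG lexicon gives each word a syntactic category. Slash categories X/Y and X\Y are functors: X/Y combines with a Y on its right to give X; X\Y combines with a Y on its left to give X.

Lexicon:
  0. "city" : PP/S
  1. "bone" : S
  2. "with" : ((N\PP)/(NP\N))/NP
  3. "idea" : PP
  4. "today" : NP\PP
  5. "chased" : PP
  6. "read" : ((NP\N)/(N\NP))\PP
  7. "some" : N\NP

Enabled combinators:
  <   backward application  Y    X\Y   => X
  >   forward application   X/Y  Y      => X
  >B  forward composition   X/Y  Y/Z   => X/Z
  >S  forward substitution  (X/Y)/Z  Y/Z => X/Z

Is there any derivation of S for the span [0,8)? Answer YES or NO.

NO

PP/S S ((N\PP)/(NP\N))/NP PP NP\PP PP ((NP\N)/(N\NP))\PP N\NP
CKY chart[0,8] = {N}; S ∉ chart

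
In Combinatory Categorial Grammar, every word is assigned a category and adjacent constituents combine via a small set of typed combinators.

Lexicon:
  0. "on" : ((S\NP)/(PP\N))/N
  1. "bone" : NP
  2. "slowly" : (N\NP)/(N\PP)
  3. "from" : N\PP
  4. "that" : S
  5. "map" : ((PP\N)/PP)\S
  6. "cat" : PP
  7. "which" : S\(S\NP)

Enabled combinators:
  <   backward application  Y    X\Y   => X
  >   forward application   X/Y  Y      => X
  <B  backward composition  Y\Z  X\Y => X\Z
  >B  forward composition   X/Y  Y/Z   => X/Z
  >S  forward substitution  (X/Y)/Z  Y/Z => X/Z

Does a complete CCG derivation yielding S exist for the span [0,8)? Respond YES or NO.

YES

[0,8] S   <
  [0,7] S\NP   >
    [0,4] (S\NP)/(PP\N)   >
      [0,1] "on" : ((S\NP)/(PP\N))/N
      [1,4] N   <
        [1,2] "bone" : NP
        [2,4] N\NP   >
          [2,3] "slowly" : (N\NP)/(N\PP)
          [3,4] "from" : N\PP
    [4,7] PP\N   >
      [4,6] (PP\N)/PP   <
        [4,5] "that" : S
        [5,6] "map" : ((PP\N)/PP)\S
      [6,7] "cat" : PP
  [7,8] "which" : S\(S\NP)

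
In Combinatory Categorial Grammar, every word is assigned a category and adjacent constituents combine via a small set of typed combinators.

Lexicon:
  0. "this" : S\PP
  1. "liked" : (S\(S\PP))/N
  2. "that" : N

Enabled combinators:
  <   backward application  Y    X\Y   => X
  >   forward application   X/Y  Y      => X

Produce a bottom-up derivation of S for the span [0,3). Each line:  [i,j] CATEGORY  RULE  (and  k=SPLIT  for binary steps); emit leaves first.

[0,3] S   <
  [0,1] "this" : S\PP
  [1,3] S\(S\PP)   >
    [1,2] "liked" : (S\(S\PP))/N
    [2,3] "that" : N

[0,1] S\PP  lex  "this"
[1,2] (S\(S\PP))/N  lex  "liked"
[2,3] N  lex  "that"
[1,3] S\(S\PP)  >  k=2
[0,3] S  <  k=1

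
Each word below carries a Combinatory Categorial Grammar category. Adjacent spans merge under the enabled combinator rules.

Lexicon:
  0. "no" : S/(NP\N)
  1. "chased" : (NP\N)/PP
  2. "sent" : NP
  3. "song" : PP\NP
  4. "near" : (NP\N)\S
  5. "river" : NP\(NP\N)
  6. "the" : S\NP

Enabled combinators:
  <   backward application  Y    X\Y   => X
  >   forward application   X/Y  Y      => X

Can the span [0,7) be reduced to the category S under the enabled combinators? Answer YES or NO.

YES

[0,7] S   <
  [0,6] NP   <
    [0,5] NP\N   <
      [0,4] S   >
        [0,1] "no" : S/(NP\N)
        [1,4] NP\N   >
          [1,2] "chased" : (NP\N)/PP
          [2,4] PP   <
            [2,3] "sent" : NP
            [3,4] "song" : PP\NP
      [4,5] "near" : (NP\N)\S
    [5,6] "river" : NP\(NP\N)
  [6,7] "the" : S\NP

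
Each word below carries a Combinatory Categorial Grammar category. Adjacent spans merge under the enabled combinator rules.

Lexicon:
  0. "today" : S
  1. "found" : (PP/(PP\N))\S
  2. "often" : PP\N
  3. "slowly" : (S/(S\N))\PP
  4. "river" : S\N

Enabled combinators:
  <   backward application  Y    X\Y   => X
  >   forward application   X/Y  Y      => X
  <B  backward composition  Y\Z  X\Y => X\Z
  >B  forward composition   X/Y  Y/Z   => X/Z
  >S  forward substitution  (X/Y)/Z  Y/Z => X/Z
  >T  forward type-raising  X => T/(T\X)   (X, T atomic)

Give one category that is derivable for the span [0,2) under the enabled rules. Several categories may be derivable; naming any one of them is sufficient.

[0,5] S   >
  [0,4] S/(S\N)   <
    [0,3] PP   >
      [0,2] PP/(PP\N)   <
        [0,1] "today" : S
        [1,2] "found" : (PP/(PP\N))\S
      [2,3] "often" : PP\N
    [3,4] "slowly" : (S/(S\N))\PP
  [4,5] "river" : S\N

PP/(PP\N)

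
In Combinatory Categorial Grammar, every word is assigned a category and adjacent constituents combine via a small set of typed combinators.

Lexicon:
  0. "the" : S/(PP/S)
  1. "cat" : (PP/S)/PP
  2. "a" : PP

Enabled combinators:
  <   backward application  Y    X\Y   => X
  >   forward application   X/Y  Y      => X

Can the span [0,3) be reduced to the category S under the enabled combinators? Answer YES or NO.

[0,3] S   >
  [0,1] "the" : S/(PP/S)
  [1,3] PP/S   >
    [1,2] "cat" : (PP/S)/PP
    [2,3] "a" : PP

YES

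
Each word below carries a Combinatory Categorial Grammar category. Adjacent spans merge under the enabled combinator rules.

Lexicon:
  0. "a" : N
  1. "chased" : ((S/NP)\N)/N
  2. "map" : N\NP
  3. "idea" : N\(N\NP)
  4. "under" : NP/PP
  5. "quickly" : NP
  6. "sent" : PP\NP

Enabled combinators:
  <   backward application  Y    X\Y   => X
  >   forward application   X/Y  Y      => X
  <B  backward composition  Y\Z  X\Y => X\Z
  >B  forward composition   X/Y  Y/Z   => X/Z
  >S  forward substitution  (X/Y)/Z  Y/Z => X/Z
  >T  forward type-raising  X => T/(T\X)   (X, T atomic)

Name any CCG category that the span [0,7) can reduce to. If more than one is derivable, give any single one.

S

[0,7] S   >
  [0,4] S/NP   <
    [0,1] "a" : N
    [1,4] (S/NP)\N   >
      [1,2] "chased" : ((S/NP)\N)/N
      [2,4] N   <
        [2,3] "map" : N\NP
        [3,4] "idea" : N\(N\NP)
  [4,7] NP   >
    [4,5] "under" : NP/PP
    [5,7] PP   <
      [5,6] "quickly" : NP
      [6,7] "sent" : PP\NP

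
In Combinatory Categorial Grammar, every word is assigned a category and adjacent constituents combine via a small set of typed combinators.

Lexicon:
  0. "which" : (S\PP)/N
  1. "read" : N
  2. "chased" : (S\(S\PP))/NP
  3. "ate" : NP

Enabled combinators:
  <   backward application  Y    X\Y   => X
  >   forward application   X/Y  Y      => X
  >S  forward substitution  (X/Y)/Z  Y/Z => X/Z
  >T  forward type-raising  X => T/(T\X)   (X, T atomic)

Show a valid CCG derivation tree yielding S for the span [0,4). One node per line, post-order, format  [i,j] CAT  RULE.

[0,4] S   <
  [0,2] S\PP   >
    [0,1] "which" : (S\PP)/N
    [1,2] "read" : N
  [2,4] S\(S\PP)   >
    [2,3] "chased" : (S\(S\PP))/NP
    [3,4] "ate" : NP

[0,1] (S\PP)/N  lex  "which"
[1,2] N  lex  "read"
[0,2] S\PP  >  k=1
[2,3] (S\(S\PP))/NP  lex  "chased"
[3,4] NP  lex  "ate"
[2,4] S\(S\PP)  >  k=3
[0,4] S  <  k=2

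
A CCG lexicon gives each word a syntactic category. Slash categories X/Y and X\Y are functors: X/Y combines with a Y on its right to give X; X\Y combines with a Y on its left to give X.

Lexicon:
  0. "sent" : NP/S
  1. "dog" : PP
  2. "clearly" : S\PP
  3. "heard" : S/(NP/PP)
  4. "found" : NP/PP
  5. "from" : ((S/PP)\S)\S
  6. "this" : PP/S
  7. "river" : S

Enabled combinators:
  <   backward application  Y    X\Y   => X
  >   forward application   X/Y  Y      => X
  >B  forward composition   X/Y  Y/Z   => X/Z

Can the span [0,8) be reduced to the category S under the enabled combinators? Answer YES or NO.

NO

NP/S PP S\PP S/(NP/PP) NP/PP ((S/PP)\S)\S PP/S S
CKY chart[0,8] = {NP}; S ∉ chart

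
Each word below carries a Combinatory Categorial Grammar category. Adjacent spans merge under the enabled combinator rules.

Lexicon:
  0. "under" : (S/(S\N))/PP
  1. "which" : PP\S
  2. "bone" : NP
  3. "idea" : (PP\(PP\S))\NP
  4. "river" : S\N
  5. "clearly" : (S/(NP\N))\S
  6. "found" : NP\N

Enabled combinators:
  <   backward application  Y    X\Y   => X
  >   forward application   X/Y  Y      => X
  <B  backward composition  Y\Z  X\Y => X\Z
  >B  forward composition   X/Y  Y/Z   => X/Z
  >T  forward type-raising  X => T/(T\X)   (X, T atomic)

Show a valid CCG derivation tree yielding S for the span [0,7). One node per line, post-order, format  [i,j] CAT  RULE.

[0,1] (S/(S\N))/PP  lex  "under"
[1,2] PP\S  lex  "which"
[2,3] NP  lex  "bone"
[3,4] (PP\(PP\S))\NP  lex  "idea"
[2,4] PP\(PP\S)  <  k=3
[1,4] PP  <  k=2
[0,4] S/(S\N)  >  k=1
[4,5] S\N  lex  "river"
[0,5] S  >  k=4
[5,6] (S/(NP\N))\S  lex  "clearly"
[0,6] S/(NP\N)  <  k=5
[6,7] NP\N  lex  "found"
[0,7] S  >  k=6

[0,7] S   >
  [0,6] S/(NP\N)   <
    [0,5] S   >
      [0,4] S/(S\N)   >
        [0,1] "under" : (S/(S\N))/PP
        [1,4] PP   <
          [1,2] "which" : PP\S
          [2,4] PP\(PP\S)   <
            [2,3] "bone" : NP
            [3,4] "idea" : (PP\(PP\S))\NP
      [4,5] "river" : S\N
    [5,6] "clearly" : (S/(NP\N))\S
  [6,7] "found" : NP\N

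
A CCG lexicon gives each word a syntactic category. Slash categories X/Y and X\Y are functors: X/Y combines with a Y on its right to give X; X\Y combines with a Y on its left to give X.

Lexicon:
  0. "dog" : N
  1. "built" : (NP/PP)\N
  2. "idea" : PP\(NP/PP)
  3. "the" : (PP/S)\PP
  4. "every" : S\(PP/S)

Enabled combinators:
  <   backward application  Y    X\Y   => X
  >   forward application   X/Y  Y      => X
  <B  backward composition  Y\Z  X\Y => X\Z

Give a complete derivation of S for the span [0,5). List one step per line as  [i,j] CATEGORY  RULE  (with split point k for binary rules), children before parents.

[0,1] N  lex  "dog"
[1,2] (NP/PP)\N  lex  "built"
[2,3] PP\(NP/PP)  lex  "idea"
[1,3] PP\N  <B  k=2
[0,3] PP  <  k=1
[3,4] (PP/S)\PP  lex  "the"
[0,4] PP/S  <  k=3
[4,5] S\(PP/S)  lex  "every"
[0,5] S  <  k=4

[0,5] S   <
  [0,4] PP/S   <
    [0,3] PP   <
      [0,1] "dog" : N
      [1,3] PP\N   <B
        [1,2] "built" : (NP/PP)\N
        [2,3] "idea" : PP\(NP/PP)
    [3,4] "the" : (PP/S)\PP
  [4,5] "every" : S\(PP/S)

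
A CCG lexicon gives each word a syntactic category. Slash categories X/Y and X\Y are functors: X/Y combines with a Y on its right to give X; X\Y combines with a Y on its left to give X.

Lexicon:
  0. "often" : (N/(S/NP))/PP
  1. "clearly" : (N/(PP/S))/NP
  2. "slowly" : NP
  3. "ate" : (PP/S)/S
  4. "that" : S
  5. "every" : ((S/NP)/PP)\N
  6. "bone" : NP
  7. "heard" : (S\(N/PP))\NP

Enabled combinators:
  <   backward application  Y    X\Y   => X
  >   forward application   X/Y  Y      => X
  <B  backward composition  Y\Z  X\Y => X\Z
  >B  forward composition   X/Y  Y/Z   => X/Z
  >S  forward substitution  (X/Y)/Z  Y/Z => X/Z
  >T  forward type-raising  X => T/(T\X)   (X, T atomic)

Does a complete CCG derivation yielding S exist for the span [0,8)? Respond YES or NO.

[0,8] S   <
  [0,6] N/PP   >S
    [0,1] "often" : (N/(S/NP))/PP
    [1,6] (S/NP)/PP   <
      [1,5] N   >
        [1,3] N/(PP/S)   >
          [1,2] "clearly" : (N/(PP/S))/NP
          [2,3] "slowly" : NP
        [3,5] PP/S   >
          [3,4] "ate" : (PP/S)/S
          [4,5] "that" : S
      [5,6] "every" : ((S/NP)/PP)\N
  [6,8] S\(N/PP)   <
    [6,7] "bone" : NP
    [7,8] "heard" : (S\(N/PP))\NP

YES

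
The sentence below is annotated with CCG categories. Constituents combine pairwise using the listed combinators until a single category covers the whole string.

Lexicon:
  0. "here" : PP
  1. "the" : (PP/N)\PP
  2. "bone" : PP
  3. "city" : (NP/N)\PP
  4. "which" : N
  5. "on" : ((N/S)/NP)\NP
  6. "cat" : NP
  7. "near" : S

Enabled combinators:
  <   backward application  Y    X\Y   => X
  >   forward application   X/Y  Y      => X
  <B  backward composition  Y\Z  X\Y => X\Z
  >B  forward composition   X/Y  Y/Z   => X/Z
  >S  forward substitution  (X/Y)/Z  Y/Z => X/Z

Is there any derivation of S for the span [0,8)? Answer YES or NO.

NO

PP (PP/N)\PP PP (NP/N)\PP N ((N/S)/NP)\NP NP S
CKY chart[0,8] = {PP}; S ∉ chart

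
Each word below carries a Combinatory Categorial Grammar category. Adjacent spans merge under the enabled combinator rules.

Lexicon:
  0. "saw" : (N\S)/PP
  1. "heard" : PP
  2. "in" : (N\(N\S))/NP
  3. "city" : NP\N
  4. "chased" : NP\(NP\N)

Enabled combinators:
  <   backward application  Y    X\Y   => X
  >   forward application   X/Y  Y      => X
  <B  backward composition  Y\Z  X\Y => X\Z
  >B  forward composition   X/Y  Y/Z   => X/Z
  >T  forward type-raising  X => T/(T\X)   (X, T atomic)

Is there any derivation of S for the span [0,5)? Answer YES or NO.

NO

(N\S)/PP PP (N\(N\S))/NP NP\N NP\(NP\N)
CKY chart[0,5] = {N, N/(N\N), NP/(NP\N), PP/(PP\N), S/(S\N)}; S ∉ chart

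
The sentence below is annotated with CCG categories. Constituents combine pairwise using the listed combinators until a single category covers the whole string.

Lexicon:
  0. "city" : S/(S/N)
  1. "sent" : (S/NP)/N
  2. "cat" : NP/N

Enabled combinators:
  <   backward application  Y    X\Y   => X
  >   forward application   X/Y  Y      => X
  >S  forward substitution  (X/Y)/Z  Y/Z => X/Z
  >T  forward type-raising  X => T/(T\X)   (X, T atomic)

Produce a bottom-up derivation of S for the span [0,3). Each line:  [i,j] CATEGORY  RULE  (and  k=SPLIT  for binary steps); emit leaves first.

[0,3] S   >
  [0,1] "city" : S/(S/N)
  [1,3] S/N   >S
    [1,2] "sent" : (S/NP)/N
    [2,3] "cat" : NP/N

[0,1] S/(S/N)  lex  "city"
[1,2] (S/NP)/N  lex  "sent"
[2,3] NP/N  lex  "cat"
[1,3] S/N  >S  k=2
[0,3] S  >  k=1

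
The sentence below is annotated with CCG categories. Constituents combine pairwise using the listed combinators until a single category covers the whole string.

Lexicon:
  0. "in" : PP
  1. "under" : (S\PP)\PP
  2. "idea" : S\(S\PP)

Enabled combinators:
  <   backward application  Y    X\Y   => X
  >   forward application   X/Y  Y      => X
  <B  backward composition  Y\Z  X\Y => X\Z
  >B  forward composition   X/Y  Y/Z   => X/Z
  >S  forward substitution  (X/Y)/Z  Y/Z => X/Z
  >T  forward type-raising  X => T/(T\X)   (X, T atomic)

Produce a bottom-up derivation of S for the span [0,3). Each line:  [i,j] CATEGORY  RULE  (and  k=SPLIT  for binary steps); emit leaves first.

[0,3] S   <
  [0,2] S\PP   <
    [0,1] "in" : PP
    [1,2] "under" : (S\PP)\PP
  [2,3] "idea" : S\(S\PP)

[0,1] PP  lex  "in"
[1,2] (S\PP)\PP  lex  "under"
[0,2] S\PP  <  k=1
[2,3] S\(S\PP)  lex  "idea"
[0,3] S  <  k=2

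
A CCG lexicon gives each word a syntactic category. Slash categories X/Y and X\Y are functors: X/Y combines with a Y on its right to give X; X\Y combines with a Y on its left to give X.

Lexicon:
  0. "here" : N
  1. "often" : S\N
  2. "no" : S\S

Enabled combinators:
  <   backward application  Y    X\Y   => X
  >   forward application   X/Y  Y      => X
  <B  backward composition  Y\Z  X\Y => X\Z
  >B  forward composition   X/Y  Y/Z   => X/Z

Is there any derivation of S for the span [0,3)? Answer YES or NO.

YES

[0,3] S   <
  [0,1] "here" : N
  [1,3] S\N   <B
    [1,2] "often" : S\N
    [2,3] "no" : S\S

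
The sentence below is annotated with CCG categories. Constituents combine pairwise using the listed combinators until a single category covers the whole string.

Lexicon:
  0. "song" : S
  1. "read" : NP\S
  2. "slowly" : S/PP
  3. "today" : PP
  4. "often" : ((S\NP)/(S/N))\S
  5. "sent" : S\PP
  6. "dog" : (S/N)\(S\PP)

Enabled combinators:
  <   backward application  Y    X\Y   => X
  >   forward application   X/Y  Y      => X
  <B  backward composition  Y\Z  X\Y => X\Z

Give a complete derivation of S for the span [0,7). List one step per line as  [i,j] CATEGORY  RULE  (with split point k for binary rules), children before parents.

[0,7] S   <
  [0,2] NP   <
    [0,1] "song" : S
    [1,2] "read" : NP\S
  [2,7] S\NP   >
    [2,5] (S\NP)/(S/N)   <
      [2,4] S   >
        [2,3] "slowly" : S/PP
        [3,4] "today" : PP
      [4,5] "often" : ((S\NP)/(S/N))\S
    [5,7] S/N   <
      [5,6] "sent" : S\PP
      [6,7] "dog" : (S/N)\(S\PP)

[0,1] S  lex  "song"
[1,2] NP\S  lex  "read"
[0,2] NP  <  k=1
[2,3] S/PP  lex  "slowly"
[3,4] PP  lex  "today"
[2,4] S  >  k=3
[4,5] ((S\NP)/(S/N))\S  lex  "often"
[2,5] (S\NP)/(S/N)  <  k=4
[5,6] S\PP  lex  "sent"
[6,7] (S/N)\(S\PP)  lex  "dog"
[5,7] S/N  <  k=6
[2,7] S\NP  >  k=5
[0,7] S  <  k=2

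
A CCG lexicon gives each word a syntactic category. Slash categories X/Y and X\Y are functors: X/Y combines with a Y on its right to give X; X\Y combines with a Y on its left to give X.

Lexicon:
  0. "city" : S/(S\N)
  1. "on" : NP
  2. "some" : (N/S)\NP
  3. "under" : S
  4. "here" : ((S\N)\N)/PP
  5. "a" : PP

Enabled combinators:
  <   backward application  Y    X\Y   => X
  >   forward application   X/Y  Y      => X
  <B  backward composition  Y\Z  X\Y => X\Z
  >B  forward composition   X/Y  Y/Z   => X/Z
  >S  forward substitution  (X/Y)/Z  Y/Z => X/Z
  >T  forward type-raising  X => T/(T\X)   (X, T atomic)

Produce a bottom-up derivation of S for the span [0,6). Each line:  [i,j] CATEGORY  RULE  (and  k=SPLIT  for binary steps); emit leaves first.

[0,6] S   >
  [0,1] "city" : S/(S\N)
  [1,6] S\N   <
    [1,4] N   >
      [1,3] N/S   <
        [1,2] "on" : NP
        [2,3] "some" : (N/S)\NP
      [3,4] "under" : S
    [4,6] (S\N)\N   >
      [4,5] "here" : ((S\N)\N)/PP
      [5,6] "a" : PP

[0,1] S/(S\N)  lex  "city"
[1,2] NP  lex  "on"
[2,3] (N/S)\NP  lex  "some"
[1,3] N/S  <  k=2
[3,4] S  lex  "under"
[1,4] N  >  k=3
[4,5] ((S\N)\N)/PP  lex  "here"
[5,6] PP  lex  "a"
[4,6] (S\N)\N  >  k=5
[1,6] S\N  <  k=4
[0,6] S  >  k=1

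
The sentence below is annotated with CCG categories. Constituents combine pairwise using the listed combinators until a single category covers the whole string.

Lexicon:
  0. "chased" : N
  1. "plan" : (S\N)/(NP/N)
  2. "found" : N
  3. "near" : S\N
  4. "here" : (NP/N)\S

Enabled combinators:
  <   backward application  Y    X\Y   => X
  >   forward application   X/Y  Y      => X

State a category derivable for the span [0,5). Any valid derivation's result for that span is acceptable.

[0,5] S   <
  [0,1] "chased" : N
  [1,5] S\N   >
    [1,2] "plan" : (S\N)/(NP/N)
    [2,5] NP/N   <
      [2,4] S   <
        [2,3] "found" : N
        [3,4] "near" : S\N
      [4,5] "here" : (NP/N)\S

S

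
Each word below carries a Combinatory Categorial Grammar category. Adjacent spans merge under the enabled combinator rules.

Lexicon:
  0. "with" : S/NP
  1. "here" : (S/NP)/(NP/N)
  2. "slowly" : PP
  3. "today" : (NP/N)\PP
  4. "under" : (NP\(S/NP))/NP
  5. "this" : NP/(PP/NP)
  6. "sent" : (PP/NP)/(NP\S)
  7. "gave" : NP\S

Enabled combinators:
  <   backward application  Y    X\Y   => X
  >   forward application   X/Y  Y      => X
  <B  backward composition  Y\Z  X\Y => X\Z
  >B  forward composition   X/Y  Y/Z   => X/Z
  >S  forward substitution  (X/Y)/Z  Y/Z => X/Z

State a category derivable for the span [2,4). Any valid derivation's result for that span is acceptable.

NP/N

[0,8] S   >
  [0,1] "with" : S/NP
  [1,8] NP   <
    [1,4] S/NP   >
      [1,2] "here" : (S/NP)/(NP/N)
      [2,4] NP/N   <
        [2,3] "slowly" : PP
        [3,4] "today" : (NP/N)\PP
    [4,8] NP\(S/NP)   >
      [4,5] "under" : (NP\(S/NP))/NP
      [5,8] NP   >
        [5,6] "this" : NP/(PP/NP)
        [6,8] PP/NP   >
          [6,7] "sent" : (PP/NP)/(NP\S)
          [7,8] "gave" : NP\S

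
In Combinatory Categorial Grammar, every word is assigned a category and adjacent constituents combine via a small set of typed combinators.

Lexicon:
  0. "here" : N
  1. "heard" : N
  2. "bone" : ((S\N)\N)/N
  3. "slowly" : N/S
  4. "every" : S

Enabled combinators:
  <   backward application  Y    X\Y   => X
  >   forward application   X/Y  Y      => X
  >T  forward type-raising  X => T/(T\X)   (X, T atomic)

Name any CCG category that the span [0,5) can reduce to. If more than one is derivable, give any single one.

[0,5] S   >
  [0,1] S/(S\N)   >T
    [0,1] "here" : N
  [1,5] S\N   <
    [1,2] "heard" : N
    [2,5] (S\N)\N   >
      [2,3] "bone" : ((S\N)\N)/N
      [3,5] N   >
        [3,4] "slowly" : N/S
        [4,5] "every" : S

S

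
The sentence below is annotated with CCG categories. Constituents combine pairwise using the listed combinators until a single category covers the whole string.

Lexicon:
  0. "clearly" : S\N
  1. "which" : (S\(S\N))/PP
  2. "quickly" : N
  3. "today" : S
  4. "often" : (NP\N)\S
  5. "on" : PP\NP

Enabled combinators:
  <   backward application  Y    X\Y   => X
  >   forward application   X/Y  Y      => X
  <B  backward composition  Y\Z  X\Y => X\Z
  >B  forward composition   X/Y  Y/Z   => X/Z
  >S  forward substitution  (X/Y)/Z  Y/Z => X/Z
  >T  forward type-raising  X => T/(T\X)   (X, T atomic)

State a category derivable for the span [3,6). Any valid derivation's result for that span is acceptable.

PP\N

[0,6] S   <
  [0,1] "clearly" : S\N
  [1,6] S\(S\N)   >
    [1,2] "which" : (S\(S\N))/PP
    [2,6] PP   <
      [2,3] "quickly" : N
      [3,6] PP\N   <B
        [3,5] NP\N   <
          [3,4] "today" : S
          [4,5] "often" : (NP\N)\S
        [5,6] "on" : PP\NP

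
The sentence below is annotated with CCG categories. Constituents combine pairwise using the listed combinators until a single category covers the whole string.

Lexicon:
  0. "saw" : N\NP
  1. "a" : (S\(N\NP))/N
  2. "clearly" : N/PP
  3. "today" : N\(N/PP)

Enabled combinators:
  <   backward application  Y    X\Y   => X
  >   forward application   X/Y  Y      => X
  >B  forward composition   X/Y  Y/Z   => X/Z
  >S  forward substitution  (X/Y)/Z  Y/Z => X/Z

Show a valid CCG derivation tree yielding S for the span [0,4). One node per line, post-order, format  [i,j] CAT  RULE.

[0,4] S   <
  [0,1] "saw" : N\NP
  [1,4] S\(N\NP)   >
    [1,2] "a" : (S\(N\NP))/N
    [2,4] N   <
      [2,3] "clearly" : N/PP
      [3,4] "today" : N\(N/PP)

[0,1] N\NP  lex  "saw"
[1,2] (S\(N\NP))/N  lex  "a"
[2,3] N/PP  lex  "clearly"
[3,4] N\(N/PP)  lex  "today"
[2,4] N  <  k=3
[1,4] S\(N\NP)  >  k=2
[0,4] S  <  k=1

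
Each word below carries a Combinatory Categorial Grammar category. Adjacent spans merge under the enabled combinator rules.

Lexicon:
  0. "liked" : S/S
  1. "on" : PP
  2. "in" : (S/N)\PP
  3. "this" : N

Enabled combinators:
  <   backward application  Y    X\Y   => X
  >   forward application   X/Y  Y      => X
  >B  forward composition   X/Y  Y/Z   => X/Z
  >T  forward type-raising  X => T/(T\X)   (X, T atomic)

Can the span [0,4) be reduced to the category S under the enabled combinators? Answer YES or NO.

YES

[0,4] S   >
  [0,3] S/N   >B
    [0,1] "liked" : S/S
    [1,3] S/N   <
      [1,2] "on" : PP
      [2,3] "in" : (S/N)\PP
  [3,4] "this" : N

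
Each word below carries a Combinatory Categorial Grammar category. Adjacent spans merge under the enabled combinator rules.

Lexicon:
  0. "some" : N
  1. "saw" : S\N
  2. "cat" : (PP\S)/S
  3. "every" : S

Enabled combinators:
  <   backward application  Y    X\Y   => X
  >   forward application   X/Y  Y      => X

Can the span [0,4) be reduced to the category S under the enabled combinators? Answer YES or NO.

N S\N (PP\S)/S S
CKY chart[0,4] = {PP}; S ∉ chart

NO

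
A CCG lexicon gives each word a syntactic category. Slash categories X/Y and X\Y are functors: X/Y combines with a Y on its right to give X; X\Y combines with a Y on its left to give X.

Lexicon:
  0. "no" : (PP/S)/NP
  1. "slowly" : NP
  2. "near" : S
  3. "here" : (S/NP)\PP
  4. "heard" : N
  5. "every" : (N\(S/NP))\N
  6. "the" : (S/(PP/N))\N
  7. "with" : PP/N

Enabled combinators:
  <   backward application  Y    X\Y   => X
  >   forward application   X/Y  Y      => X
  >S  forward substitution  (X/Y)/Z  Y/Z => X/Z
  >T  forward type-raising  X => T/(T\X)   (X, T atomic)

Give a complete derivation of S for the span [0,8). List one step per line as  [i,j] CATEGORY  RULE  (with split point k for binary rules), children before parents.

[0,8] S   >
  [0,7] S/(PP/N)   <
    [0,6] N   <
      [0,4] S/NP   <
        [0,3] PP   >
          [0,2] PP/S   >
            [0,1] "no" : (PP/S)/NP
            [1,2] "slowly" : NP
          [2,3] "near" : S
        [3,4] "here" : (S/NP)\PP
      [4,6] N\(S/NP)   <
        [4,5] "heard" : N
        [5,6] "every" : (N\(S/NP))\N
    [6,7] "the" : (S/(PP/N))\N
  [7,8] "with" : PP/N

[0,1] (PP/S)/NP  lex  "no"
[1,2] NP  lex  "slowly"
[0,2] PP/S  >  k=1
[2,3] S  lex  "near"
[0,3] PP  >  k=2
[3,4] (S/NP)\PP  lex  "here"
[0,4] S/NP  <  k=3
[4,5] N  lex  "heard"
[5,6] (N\(S/NP))\N  lex  "every"
[4,6] N\(S/NP)  <  k=5
[0,6] N  <  k=4
[6,7] (S/(PP/N))\N  lex  "the"
[0,7] S/(PP/N)  <  k=6
[7,8] PP/N  lex  "with"
[0,8] S  >  k=7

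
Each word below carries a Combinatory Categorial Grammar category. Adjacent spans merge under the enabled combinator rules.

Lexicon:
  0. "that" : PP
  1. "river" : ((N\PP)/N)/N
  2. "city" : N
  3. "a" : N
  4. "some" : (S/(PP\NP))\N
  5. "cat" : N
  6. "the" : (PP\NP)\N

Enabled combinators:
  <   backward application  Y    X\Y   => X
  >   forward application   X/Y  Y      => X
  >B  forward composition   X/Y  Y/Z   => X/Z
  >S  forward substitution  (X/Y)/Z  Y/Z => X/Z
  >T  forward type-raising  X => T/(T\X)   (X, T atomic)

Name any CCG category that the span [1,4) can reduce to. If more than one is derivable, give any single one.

N\PP

[0,7] S   >
  [0,5] S/(PP\NP)   <
    [0,4] N   >
      [0,1] N/(N\PP)   >T
        [0,1] "that" : PP
      [1,4] N\PP   >
        [1,3] (N\PP)/N   >
          [1,2] "river" : ((N\PP)/N)/N
          [2,3] "city" : N
        [3,4] "a" : N
    [4,5] "some" : (S/(PP\NP))\N
  [5,7] PP\NP   <
    [5,6] "cat" : N
    [6,7] "the" : (PP\NP)\N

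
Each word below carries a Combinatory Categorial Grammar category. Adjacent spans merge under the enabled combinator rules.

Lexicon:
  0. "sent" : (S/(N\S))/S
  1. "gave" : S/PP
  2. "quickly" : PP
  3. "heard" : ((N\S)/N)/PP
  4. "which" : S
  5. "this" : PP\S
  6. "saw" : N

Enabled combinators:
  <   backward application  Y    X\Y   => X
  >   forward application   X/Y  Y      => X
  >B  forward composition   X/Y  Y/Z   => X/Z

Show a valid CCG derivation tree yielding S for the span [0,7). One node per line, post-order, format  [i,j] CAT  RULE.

[0,7] S   >
  [0,3] S/(N\S)   >
    [0,1] "sent" : (S/(N\S))/S
    [1,3] S   >
      [1,2] "gave" : S/PP
      [2,3] "quickly" : PP
  [3,7] N\S   >
    [3,6] (N\S)/N   >
      [3,4] "heard" : ((N\S)/N)/PP
      [4,6] PP   <
        [4,5] "which" : S
        [5,6] "this" : PP\S
    [6,7] "saw" : N

[0,1] (S/(N\S))/S  lex  "sent"
[1,2] S/PP  lex  "gave"
[2,3] PP  lex  "quickly"
[1,3] S  >  k=2
[0,3] S/(N\S)  >  k=1
[3,4] ((N\S)/N)/PP  lex  "heard"
[4,5] S  lex  "which"
[5,6] PP\S  lex  "this"
[4,6] PP  <  k=5
[3,6] (N\S)/N  >  k=4
[6,7] N  lex  "saw"
[3,7] N\S  >  k=6
[0,7] S  >  k=3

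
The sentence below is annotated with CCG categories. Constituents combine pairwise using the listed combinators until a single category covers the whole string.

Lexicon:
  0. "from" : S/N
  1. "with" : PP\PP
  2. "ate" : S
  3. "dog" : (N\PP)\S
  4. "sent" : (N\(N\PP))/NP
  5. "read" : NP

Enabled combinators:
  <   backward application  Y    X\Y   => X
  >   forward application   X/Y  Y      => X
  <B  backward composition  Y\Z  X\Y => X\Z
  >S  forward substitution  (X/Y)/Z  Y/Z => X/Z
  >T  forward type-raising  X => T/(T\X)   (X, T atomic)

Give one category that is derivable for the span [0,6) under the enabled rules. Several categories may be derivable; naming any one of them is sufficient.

S

[0,6] S   >
  [0,1] "from" : S/N
  [1,6] N   <
    [1,4] N\PP   <B
      [1,2] "with" : PP\PP
      [2,4] N\PP   <
        [2,3] "ate" : S
        [3,4] "dog" : (N\PP)\S
    [4,6] N\(N\PP)   >
      [4,5] "sent" : (N\(N\PP))/NP
      [5,6] "read" : NP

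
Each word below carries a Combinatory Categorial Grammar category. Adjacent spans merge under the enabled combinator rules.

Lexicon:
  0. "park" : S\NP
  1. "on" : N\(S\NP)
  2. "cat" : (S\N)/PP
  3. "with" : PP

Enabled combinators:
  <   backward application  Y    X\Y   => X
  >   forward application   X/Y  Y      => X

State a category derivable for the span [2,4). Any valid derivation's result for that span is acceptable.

[0,4] S   <
  [0,2] N   <
    [0,1] "park" : S\NP
    [1,2] "on" : N\(S\NP)
  [2,4] S\N   >
    [2,3] "cat" : (S\N)/PP
    [3,4] "with" : PP

S\N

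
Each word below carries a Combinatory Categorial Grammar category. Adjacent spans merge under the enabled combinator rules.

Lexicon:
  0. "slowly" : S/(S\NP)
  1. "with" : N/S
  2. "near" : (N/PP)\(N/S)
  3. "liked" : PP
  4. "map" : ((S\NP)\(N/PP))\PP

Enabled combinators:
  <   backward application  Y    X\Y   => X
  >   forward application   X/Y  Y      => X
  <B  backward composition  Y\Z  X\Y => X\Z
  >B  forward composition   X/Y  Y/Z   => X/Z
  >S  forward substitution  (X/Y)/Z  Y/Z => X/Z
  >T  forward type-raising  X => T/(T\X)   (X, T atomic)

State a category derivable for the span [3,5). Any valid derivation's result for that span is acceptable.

[0,5] S   >
  [0,1] "slowly" : S/(S\NP)
  [1,5] S\NP   <
    [1,3] N/PP   <
      [1,2] "with" : N/S
      [2,3] "near" : (N/PP)\(N/S)
    [3,5] (S\NP)\(N/PP)   <
      [3,4] "liked" : PP
      [4,5] "map" : ((S\NP)\(N/PP))\PP

(S\NP)\(N/PP)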